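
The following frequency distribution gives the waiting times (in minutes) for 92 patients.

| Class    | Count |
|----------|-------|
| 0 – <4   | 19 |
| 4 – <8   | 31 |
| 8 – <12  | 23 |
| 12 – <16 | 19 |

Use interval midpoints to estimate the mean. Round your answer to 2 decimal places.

7.83

Midpoints: 2, 6, 10, 14
Σfm = 19×2 + 31×6 + 23×10 + 19×14 = 720
n = Σf = 92
Mean = 720 / 92 = 7.8261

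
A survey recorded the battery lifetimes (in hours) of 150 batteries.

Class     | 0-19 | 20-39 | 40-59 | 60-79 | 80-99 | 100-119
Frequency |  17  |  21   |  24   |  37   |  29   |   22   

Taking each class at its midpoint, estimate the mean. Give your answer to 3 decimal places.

63.633

Midpoints: 9.5, 29.5, 49.5, 69.5, 89.5, 109.5
Σfm = 17×9.5 + 21×29.5 + 24×49.5 + 37×69.5 + 29×89.5 + 22×109.5 = 9545
n = Σf = 150
Mean = 9545 / 150 = 63.6333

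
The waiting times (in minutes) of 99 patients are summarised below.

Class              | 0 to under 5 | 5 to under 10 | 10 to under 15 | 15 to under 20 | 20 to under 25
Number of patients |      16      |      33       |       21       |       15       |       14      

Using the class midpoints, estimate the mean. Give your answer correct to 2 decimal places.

Midpoints: 2.5, 7.5, 12.5, 17.5, 22.5
Σfm = 16×2.5 + 33×7.5 + 21×12.5 + 15×17.5 + 14×22.5 = 1127.5
n = Σf = 99
Mean = 1127.5 / 99 = 11.3889

11.39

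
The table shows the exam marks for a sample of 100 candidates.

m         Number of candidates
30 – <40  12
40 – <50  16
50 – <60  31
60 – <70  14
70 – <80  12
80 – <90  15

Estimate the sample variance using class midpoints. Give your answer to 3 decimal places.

Midpoints: 35, 45, 55, 65, 75, 85
n = 100, Σfm = 5930, mean = 59.3000
Σfm² = 375900
Σf(m − x̄)² = Σfm² − (Σfm)²/n = 375900 − 5930²/100 = 24251.0000
Sample variance = 24251.0000 / 99 = 244.9596

244.960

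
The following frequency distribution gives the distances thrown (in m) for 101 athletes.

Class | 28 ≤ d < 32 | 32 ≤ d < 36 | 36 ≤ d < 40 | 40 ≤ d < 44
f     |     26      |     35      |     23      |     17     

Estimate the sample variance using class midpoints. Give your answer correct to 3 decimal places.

17.198

Midpoints: 30, 34, 38, 42
n = 101, Σfm = 3558, mean = 35.2277
Σfm² = 127060
Σf(m − x̄)² = Σfm² − (Σfm)²/n = 127060 − 3558²/101 = 1719.7624
Sample variance = 1719.7624 / 100 = 17.1976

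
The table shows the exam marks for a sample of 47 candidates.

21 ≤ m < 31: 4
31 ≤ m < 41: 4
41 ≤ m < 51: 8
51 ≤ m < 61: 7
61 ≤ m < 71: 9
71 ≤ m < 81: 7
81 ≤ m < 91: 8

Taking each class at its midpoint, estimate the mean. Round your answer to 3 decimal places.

Midpoints: 26, 36, 46, 56, 66, 76, 86
Σfm = 4×26 + 4×36 + 8×46 + 7×56 + 9×66 + 7×76 + 8×86 = 2822
n = Σf = 47
Mean = 2822 / 47 = 60.0426

60.043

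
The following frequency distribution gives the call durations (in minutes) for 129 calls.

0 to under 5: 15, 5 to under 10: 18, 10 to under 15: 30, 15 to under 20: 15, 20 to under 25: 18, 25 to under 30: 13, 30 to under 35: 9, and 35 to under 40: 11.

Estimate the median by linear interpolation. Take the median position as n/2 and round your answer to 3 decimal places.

15.500

Cumulative frequencies: 15, 33, 63, 78, 96, 109, 118, 129
n = 129; position = n/2 = 64.5.
This falls in the class 15 to under 20: L = 15, F = 63, f = 15, h = 5.
Median ≈ 15 + ((64.5 − 63) / 15) × 5 = 15.5000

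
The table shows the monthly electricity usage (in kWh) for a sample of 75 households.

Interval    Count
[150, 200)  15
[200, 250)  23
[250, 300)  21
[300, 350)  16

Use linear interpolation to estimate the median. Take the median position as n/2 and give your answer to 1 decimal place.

Cumulative frequencies: 15, 38, 59, 75
n = 75; position = n/2 = 37.5.
This falls in the class [200, 250): L = 200, F = 15, f = 23, h = 50.
Median ≈ 200 + ((37.5 − 15) / 23) × 50 = 248.9130

248.9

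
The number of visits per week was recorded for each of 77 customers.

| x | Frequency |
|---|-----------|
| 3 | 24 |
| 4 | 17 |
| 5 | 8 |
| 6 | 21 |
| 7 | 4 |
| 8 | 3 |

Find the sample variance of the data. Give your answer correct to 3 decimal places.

Values: 3, 4, 5, 6, 7, 8
n = 77, Σfx = 358, mean = 4.6494
Σfx² = 1832
Σf(x − x̄)² = Σfx² − (Σfx)²/n = 1832 − 358²/77 = 167.5325
Sample variance = 167.5325 / 76 = 2.2044

2.204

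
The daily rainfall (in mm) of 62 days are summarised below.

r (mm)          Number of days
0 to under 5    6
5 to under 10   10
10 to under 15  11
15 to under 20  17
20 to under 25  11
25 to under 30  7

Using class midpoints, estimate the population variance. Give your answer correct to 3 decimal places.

Midpoints: 2.5, 7.5, 12.5, 17.5, 22.5, 27.5
n = 62, Σfm = 965, mean = 15.5645
Σfm² = 18387.5
Σf(m − x̄)² = Σfm² − (Σfm)²/n = 18387.5 − 965²/62 = 3367.7419
Population variance = 3367.7419 / 62 = 54.3184

54.318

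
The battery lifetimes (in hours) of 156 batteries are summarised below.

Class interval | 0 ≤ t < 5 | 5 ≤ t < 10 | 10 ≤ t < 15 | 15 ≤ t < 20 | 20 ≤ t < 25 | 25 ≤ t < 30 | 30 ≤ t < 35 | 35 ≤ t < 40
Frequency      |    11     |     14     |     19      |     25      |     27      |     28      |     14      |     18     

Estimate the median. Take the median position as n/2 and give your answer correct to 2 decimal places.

21.67

Cumulative frequencies: 11, 25, 44, 69, 96, 124, 138, 156
n = 156; position = n/2 = 78.
This falls in the class 20 ≤ t < 25: L = 20, F = 69, f = 27, h = 5.
Median ≈ 20 + ((78 − 69) / 27) × 5 = 21.6667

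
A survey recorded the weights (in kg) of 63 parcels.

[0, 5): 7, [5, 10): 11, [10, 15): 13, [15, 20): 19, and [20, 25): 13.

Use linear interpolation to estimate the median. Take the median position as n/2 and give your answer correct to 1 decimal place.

15.1

Cumulative frequencies: 7, 18, 31, 50, 63
n = 63; position = n/2 = 31.5.
This falls in the class [15, 20): L = 15, F = 31, f = 19, h = 5.
Median ≈ 15 + ((31.5 − 31) / 19) × 5 = 15.1316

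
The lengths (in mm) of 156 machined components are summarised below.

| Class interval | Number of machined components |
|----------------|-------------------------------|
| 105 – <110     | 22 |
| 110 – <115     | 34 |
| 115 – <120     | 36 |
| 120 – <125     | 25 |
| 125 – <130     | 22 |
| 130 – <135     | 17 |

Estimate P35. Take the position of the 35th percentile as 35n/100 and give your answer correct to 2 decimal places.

114.79

Cumulative frequencies: 22, 56, 92, 117, 139, 156
n = 156; position = 35n/100 = 54.6.
This falls in the class 110 – <115: L = 110, F = 22, f = 34, h = 5.
35th percentile ≈ 110 + ((54.6 − 22) / 34) × 5 = 114.7941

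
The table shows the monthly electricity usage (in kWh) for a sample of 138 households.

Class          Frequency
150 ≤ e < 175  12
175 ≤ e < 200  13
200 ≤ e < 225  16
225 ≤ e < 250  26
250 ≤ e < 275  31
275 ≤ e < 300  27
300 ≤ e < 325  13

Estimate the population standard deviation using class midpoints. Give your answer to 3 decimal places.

43.441

Midpoints: 162.5, 187.5, 212.5, 237.5, 262.5, 287.5, 312.5
n = 138, Σfm = 33925, mean = 245.8333
Σfm² = 8600312.5
Σf(m − x̄)² = Σfm² − (Σfm)²/n = 8600312.5 − 33925²/138 = 260416.6667
Population variance = 260416.6667 / 138 = 1887.0773
Standard deviation = √1887.0773 = 43.4405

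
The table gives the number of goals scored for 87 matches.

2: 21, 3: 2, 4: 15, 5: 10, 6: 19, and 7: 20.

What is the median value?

Cumulative frequencies: 21, 23, 38, 48, 67, 87
n = 87, so the median is the value in position (n+1)/2 = 44.
Position 44 falls at value 5.

5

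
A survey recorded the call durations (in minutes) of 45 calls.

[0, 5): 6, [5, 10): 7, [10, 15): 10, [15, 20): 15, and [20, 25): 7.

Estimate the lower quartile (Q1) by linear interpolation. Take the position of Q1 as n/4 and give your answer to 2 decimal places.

8.75

Cumulative frequencies: 6, 13, 23, 38, 45
n = 45; position = n/4 = 11.25.
This falls in the class [5, 10): L = 5, F = 6, f = 7, h = 5.
Lower quartile ≈ 5 + ((11.25 − 6) / 7) × 5 = 8.7500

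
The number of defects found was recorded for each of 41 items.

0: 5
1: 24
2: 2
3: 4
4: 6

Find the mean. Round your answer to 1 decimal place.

1.6

Values: 0, 1, 2, 3, 4
Σfx = 5×0 + 24×1 + 2×2 + 4×3 + 6×4 = 64
n = Σf = 41
Mean = 64 / 41 = 1.5610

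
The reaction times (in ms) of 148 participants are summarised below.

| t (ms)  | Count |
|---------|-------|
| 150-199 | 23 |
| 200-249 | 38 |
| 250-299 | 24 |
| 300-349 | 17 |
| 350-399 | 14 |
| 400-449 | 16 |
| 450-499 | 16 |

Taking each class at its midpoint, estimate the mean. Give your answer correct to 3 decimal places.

299.162

Midpoints: 174.5, 224.5, 274.5, 324.5, 374.5, 424.5, 474.5
Σfm = 23×174.5 + 38×224.5 + 24×274.5 + 17×324.5 + 14×374.5 + 16×424.5 + 16×474.5 = 44276
n = Σf = 148
Mean = 44276 / 148 = 299.1622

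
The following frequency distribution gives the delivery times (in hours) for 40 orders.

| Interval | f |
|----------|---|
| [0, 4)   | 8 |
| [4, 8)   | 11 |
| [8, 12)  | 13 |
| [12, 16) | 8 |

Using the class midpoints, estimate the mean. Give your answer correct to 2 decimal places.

8.10

Midpoints: 2, 6, 10, 14
Σfm = 8×2 + 11×6 + 13×10 + 8×14 = 324
n = Σf = 40
Mean = 324 / 40 = 8.1000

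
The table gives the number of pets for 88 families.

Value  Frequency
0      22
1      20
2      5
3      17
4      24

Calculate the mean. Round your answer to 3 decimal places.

Values: 0, 1, 2, 3, 4
Σfx = 22×0 + 20×1 + 5×2 + 17×3 + 24×4 = 177
n = Σf = 88
Mean = 177 / 88 = 2.0114

2.011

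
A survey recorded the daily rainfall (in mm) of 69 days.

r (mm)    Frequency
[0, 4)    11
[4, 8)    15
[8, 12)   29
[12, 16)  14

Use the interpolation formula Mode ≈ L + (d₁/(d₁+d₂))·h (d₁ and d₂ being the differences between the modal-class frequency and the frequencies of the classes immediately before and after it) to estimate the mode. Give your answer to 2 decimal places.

9.93

Modal class: [8, 12) (highest frequency 29).
d₁ = 29 − 15 = 14, d₂ = 29 − 14 = 15
Mode ≈ 8 + (14/(14+15)) × 4 = 8 + 1.9310 = 9.9310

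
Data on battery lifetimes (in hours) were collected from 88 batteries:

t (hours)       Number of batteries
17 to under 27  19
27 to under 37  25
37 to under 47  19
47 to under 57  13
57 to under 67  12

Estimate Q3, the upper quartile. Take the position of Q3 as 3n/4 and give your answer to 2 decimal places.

Cumulative frequencies: 19, 44, 63, 76, 88
n = 88; position = 3n/4 = 66.
This falls in the class 47 to under 57: L = 47, F = 63, f = 13, h = 10.
Upper quartile ≈ 47 + ((66 − 63) / 13) × 10 = 49.3077

49.31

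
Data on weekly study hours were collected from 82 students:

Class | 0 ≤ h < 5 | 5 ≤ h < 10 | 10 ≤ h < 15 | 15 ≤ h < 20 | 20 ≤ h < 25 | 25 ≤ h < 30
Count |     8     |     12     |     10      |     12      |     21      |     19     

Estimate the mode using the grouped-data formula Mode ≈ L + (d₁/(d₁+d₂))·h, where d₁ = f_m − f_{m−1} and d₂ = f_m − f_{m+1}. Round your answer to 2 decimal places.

24.09

Modal class: 20 ≤ h < 25 (highest frequency 21).
d₁ = 21 − 12 = 9, d₂ = 21 − 19 = 2
Mode ≈ 20 + (9/(9+2)) × 5 = 20 + 4.0909 = 24.0909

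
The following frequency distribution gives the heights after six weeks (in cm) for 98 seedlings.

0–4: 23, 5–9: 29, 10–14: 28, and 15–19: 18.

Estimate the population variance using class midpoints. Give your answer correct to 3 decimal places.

Midpoints: 2, 7, 12, 17
n = 98, Σfm = 891, mean = 9.0918
Σfm² = 10747
Σf(m − x̄)² = Σfm² − (Σfm)²/n = 10747 − 891²/98 = 2646.1735
Population variance = 2646.1735 / 98 = 27.0018

27.002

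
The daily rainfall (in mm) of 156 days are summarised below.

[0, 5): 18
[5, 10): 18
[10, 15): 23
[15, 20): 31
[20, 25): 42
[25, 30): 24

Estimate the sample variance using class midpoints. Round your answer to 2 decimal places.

63.16

Midpoints: 2.5, 7.5, 12.5, 17.5, 22.5, 27.5
n = 156, Σfm = 2615, mean = 16.7628
Σfm² = 53625
Σf(m − x̄)² = Σfm² − (Σfm)²/n = 53625 − 2615²/156 = 9790.2244
Sample variance = 9790.2244 / 155 = 63.1627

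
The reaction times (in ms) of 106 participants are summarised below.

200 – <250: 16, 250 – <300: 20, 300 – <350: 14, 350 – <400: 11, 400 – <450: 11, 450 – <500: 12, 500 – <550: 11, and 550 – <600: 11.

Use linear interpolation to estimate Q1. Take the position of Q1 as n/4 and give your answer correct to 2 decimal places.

Cumulative frequencies: 16, 36, 50, 61, 72, 84, 95, 106
n = 106; position = n/4 = 26.5.
This falls in the class 250 – <300: L = 250, F = 16, f = 20, h = 50.
Lower quartile ≈ 250 + ((26.5 − 16) / 20) × 50 = 276.2500

276.25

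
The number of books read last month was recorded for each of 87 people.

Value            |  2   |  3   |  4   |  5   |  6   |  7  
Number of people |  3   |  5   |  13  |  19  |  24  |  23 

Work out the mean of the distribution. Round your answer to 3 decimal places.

Values: 2, 3, 4, 5, 6, 7
Σfx = 3×2 + 5×3 + 13×4 + 19×5 + 24×6 + 23×7 = 473
n = Σf = 87
Mean = 473 / 87 = 5.4368

5.437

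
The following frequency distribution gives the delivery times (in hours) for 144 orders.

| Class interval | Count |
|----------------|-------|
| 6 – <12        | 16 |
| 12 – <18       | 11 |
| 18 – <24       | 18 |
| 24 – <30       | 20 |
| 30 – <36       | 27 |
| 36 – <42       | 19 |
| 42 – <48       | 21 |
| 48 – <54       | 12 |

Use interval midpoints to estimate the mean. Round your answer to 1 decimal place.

30.7

Midpoints: 9, 15, 21, 27, 33, 39, 45, 51
Σfm = 16×9 + 11×15 + 18×21 + 20×27 + 27×33 + 19×39 + 21×45 + 12×51 = 4416
n = Σf = 144
Mean = 4416 / 144 = 30.6667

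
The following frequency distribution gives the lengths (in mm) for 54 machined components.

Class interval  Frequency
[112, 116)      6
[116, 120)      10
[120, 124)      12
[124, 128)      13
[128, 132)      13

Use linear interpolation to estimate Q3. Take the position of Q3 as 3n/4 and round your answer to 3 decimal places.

Cumulative frequencies: 6, 16, 28, 41, 54
n = 54; position = 3n/4 = 40.5.
This falls in the class [124, 128): L = 124, F = 28, f = 13, h = 4.
Upper quartile ≈ 124 + ((40.5 − 28) / 13) × 4 = 127.8462

127.846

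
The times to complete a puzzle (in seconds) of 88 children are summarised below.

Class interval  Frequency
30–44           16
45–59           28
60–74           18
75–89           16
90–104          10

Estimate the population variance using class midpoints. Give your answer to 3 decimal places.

Midpoints: 37, 52, 67, 82, 97
n = 88, Σfm = 5536, mean = 62.9091
Σfm² = 380092
Σf(m − x̄)² = Σfm² − (Σfm)²/n = 380092 − 5536²/88 = 31827.2727
Population variance = 31827.2727 / 88 = 361.6736

361.674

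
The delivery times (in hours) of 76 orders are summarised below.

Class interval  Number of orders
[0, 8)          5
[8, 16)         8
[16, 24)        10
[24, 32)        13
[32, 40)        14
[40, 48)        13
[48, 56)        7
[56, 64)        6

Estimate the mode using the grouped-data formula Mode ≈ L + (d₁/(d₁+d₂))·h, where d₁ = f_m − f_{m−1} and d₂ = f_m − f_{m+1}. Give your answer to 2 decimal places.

36.00

Modal class: [32, 40) (highest frequency 14).
d₁ = 14 − 13 = 1, d₂ = 14 − 13 = 1
Mode ≈ 32 + (1/(1+1)) × 8 = 32 + 4.0000 = 36.0000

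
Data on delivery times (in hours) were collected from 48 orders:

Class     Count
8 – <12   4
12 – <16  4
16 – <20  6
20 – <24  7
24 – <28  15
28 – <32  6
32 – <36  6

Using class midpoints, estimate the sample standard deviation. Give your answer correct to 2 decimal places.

6.99

Midpoints: 10, 14, 18, 22, 26, 30, 34
n = 48, Σfm = 1132, mean = 23.5833
Σfm² = 28992
Σf(m − x̄)² = Σfm² − (Σfm)²/n = 28992 − 1132²/48 = 2295.6667
Sample variance = 2295.6667 / 47 = 48.8440
Standard deviation = √48.8440 = 6.9888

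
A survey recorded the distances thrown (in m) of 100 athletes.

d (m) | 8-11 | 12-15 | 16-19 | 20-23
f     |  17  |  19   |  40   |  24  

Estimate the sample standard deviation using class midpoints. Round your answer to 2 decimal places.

4.07

Midpoints: 9.5, 13.5, 17.5, 21.5
n = 100, Σfm = 1634, mean = 16.3400
Σfm² = 28341
Σf(m − x̄)² = Σfm² − (Σfm)²/n = 28341 − 1634²/100 = 1641.4400
Sample variance = 1641.4400 / 99 = 16.5802
Standard deviation = √16.5802 = 4.0719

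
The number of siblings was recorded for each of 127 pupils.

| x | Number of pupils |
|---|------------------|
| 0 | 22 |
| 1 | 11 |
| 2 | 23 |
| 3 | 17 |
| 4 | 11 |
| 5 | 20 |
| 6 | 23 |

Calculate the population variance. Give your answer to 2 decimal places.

Values: 0, 1, 2, 3, 4, 5, 6
n = 127, Σfx = 390, mean = 3.0709
Σfx² = 1760
Σf(x − x̄)² = Σfx² − (Σfx)²/n = 1760 − 390²/127 = 562.3622
Population variance = 562.3622 / 127 = 4.4280

4.43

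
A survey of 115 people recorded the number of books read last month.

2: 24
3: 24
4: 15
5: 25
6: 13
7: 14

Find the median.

4

Cumulative frequencies: 24, 48, 63, 88, 101, 115
n = 115, so the median is the value in position (n+1)/2 = 58.
Position 58 falls at value 4.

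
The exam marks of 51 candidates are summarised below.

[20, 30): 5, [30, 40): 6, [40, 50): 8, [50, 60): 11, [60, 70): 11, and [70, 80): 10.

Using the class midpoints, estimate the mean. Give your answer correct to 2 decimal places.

Midpoints: 25, 35, 45, 55, 65, 75
Σfm = 5×25 + 6×35 + 8×45 + 11×55 + 11×65 + 10×75 = 2765
n = Σf = 51
Mean = 2765 / 51 = 54.2157

54.22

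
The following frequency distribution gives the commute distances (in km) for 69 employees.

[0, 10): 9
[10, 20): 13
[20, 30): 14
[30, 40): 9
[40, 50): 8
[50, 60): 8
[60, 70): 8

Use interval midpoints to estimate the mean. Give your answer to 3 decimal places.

Midpoints: 5, 15, 25, 35, 45, 55, 65
Σfm = 9×5 + 13×15 + 14×25 + 9×35 + 8×45 + 8×55 + 8×65 = 2225
n = Σf = 69
Mean = 2225 / 69 = 32.2464

32.246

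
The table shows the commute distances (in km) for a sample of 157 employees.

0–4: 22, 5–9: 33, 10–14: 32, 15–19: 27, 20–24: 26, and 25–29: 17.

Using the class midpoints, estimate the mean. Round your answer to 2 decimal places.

Midpoints: 2, 7, 12, 17, 22, 27
Σfm = 22×2 + 33×7 + 32×12 + 27×17 + 26×22 + 17×27 = 2149
n = Σf = 157
Mean = 2149 / 157 = 13.6879

13.69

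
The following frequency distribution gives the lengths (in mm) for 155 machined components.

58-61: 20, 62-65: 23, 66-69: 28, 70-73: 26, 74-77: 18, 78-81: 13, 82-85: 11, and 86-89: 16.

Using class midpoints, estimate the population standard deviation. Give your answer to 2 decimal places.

Midpoints: 59.5, 63.5, 67.5, 71.5, 75.5, 79.5, 83.5, 87.5
n = 155, Σfm = 11110.5, mean = 71.6806
Σfm² = 808002.75
Σf(m − x̄)² = Σfm² − (Σfm)²/n = 808002.75 − 11110.5²/155 = 11594.9419
Population variance = 11594.9419 / 155 = 74.8061
Standard deviation = √74.8061 = 8.6491

8.65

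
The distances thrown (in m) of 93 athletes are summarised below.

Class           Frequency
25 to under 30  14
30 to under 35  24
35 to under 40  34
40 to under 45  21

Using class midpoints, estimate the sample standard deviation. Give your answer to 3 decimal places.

4.964

Midpoints: 27.5, 32.5, 37.5, 42.5
n = 93, Σfm = 3332.5, mean = 35.8333
Σfm² = 121681.25
Σf(m − x̄)² = Σfm² − (Σfm)²/n = 121681.25 − 3332.5²/93 = 2266.6667
Sample variance = 2266.6667 / 92 = 24.6377
Standard deviation = √24.6377 = 4.9636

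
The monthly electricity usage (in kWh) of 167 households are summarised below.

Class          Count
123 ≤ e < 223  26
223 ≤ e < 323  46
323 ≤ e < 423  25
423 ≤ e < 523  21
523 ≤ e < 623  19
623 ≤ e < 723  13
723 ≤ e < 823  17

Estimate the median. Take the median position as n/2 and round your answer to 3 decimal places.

Cumulative frequencies: 26, 72, 97, 118, 137, 150, 167
n = 167; position = n/2 = 83.5.
This falls in the class 323 ≤ e < 423: L = 323, F = 72, f = 25, h = 100.
Median ≈ 323 + ((83.5 − 72) / 25) × 100 = 369.0000

369.000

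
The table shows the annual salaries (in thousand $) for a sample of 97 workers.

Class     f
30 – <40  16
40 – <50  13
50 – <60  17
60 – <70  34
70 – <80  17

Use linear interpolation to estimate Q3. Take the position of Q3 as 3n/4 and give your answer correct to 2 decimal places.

Cumulative frequencies: 16, 29, 46, 80, 97
n = 97; position = 3n/4 = 72.75.
This falls in the class 60 – <70: L = 60, F = 46, f = 34, h = 10.
Upper quartile ≈ 60 + ((72.75 − 46) / 34) × 10 = 67.8676

67.87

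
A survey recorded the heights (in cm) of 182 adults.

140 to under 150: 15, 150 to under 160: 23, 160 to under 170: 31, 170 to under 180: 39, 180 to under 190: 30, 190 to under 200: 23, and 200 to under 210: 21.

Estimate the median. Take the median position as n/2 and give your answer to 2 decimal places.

Cumulative frequencies: 15, 38, 69, 108, 138, 161, 182
n = 182; position = n/2 = 91.
This falls in the class 170 to under 180: L = 170, F = 69, f = 39, h = 10.
Median ≈ 170 + ((91 − 69) / 39) × 10 = 175.6410

175.64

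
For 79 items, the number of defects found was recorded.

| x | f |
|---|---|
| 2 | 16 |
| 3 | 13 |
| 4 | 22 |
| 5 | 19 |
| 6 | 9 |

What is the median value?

4

Cumulative frequencies: 16, 29, 51, 70, 79
n = 79, so the median is the value in position (n+1)/2 = 40.
Position 40 falls at value 4.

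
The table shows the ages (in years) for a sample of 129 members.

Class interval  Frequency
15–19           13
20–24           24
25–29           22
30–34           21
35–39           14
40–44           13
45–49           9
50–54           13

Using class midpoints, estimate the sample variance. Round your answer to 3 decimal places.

115.083

Midpoints: 17, 22, 27, 32, 37, 42, 47, 52
n = 129, Σfm = 4178, mean = 32.3876
Σfm² = 150046
Σf(m − x̄)² = Σfm² − (Σfm)²/n = 150046 − 4178²/129 = 14730.6202
Sample variance = 14730.6202 / 128 = 115.0830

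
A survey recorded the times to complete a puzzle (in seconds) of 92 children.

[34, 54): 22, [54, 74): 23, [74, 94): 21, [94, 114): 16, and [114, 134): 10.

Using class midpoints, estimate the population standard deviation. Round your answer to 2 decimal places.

26.09

Midpoints: 44, 64, 84, 104, 124
n = 92, Σfm = 7108, mean = 77.2609
Σfm² = 611792
Σf(m − x̄)² = Σfm² − (Σfm)²/n = 611792 − 7108²/92 = 62621.7391
Population variance = 62621.7391 / 92 = 680.6711
Standard deviation = √680.6711 = 26.0897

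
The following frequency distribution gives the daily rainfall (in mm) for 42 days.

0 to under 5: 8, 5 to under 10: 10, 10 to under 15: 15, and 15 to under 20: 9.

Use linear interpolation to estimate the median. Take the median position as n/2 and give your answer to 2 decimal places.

Cumulative frequencies: 8, 18, 33, 42
n = 42; position = n/2 = 21.
This falls in the class 10 to under 15: L = 10, F = 18, f = 15, h = 5.
Median ≈ 10 + ((21 − 18) / 15) × 5 = 11.0000

11.00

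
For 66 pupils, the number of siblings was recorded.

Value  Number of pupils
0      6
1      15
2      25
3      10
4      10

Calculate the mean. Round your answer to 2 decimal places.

Values: 0, 1, 2, 3, 4
Σfx = 6×0 + 15×1 + 25×2 + 10×3 + 10×4 = 135
n = Σf = 66
Mean = 135 / 66 = 2.0455

2.05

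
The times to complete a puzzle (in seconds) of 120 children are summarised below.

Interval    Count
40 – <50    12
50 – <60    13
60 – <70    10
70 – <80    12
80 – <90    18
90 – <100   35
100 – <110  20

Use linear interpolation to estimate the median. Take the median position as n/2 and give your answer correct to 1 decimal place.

87.2

Cumulative frequencies: 12, 25, 35, 47, 65, 100, 120
n = 120; position = n/2 = 60.
This falls in the class 80 – <90: L = 80, F = 47, f = 18, h = 10.
Median ≈ 80 + ((60 − 47) / 18) × 10 = 87.2222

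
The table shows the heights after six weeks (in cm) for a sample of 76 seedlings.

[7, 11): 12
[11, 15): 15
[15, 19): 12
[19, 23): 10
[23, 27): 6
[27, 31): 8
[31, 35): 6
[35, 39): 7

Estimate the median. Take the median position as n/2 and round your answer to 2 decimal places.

Cumulative frequencies: 12, 27, 39, 49, 55, 63, 69, 76
n = 76; position = n/2 = 38.
This falls in the class [15, 19): L = 15, F = 27, f = 12, h = 4.
Median ≈ 15 + ((38 − 27) / 12) × 4 = 18.6667

18.67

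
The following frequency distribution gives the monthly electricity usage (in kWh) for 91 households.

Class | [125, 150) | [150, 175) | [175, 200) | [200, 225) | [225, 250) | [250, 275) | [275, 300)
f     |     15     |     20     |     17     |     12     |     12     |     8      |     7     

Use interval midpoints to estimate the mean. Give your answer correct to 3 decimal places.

197.940

Midpoints: 137.5, 162.5, 187.5, 212.5, 237.5, 262.5, 287.5
Σfm = 15×137.5 + 20×162.5 + 17×187.5 + 12×212.5 + 12×237.5 + 8×262.5 + 7×287.5 = 18012.5
n = Σf = 91
Mean = 18012.5 / 91 = 197.9396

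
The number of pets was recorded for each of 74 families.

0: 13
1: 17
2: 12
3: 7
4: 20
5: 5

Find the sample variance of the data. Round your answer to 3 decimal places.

Values: 0, 1, 2, 3, 4, 5
n = 74, Σfx = 167, mean = 2.2568
Σfx² = 573
Σf(x − x̄)² = Σfx² − (Σfx)²/n = 573 − 167²/74 = 196.1216
Sample variance = 196.1216 / 73 = 2.6866

2.687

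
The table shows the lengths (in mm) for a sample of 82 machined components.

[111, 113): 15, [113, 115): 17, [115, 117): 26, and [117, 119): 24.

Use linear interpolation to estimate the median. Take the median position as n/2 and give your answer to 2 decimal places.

115.69

Cumulative frequencies: 15, 32, 58, 82
n = 82; position = n/2 = 41.
This falls in the class [115, 117): L = 115, F = 32, f = 26, h = 2.
Median ≈ 115 + ((41 − 32) / 26) × 2 = 115.6923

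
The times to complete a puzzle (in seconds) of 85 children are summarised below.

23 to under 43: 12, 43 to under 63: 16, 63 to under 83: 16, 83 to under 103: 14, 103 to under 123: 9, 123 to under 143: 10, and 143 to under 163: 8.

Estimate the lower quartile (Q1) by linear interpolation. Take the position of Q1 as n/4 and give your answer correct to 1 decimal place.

54.6

Cumulative frequencies: 12, 28, 44, 58, 67, 77, 85
n = 85; position = n/4 = 21.25.
This falls in the class 43 to under 63: L = 43, F = 12, f = 16, h = 20.
Lower quartile ≈ 43 + ((21.25 − 12) / 16) × 20 = 54.5625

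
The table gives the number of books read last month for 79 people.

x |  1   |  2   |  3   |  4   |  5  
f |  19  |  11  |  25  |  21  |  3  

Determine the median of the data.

3

Cumulative frequencies: 19, 30, 55, 76, 79
n = 79, so the median is the value in position (n+1)/2 = 40.
Position 40 falls at value 3.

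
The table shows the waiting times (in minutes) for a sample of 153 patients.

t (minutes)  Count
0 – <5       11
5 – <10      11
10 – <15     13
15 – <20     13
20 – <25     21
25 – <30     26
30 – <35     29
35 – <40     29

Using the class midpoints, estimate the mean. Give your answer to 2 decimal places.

24.30

Midpoints: 2.5, 7.5, 12.5, 17.5, 22.5, 27.5, 32.5, 37.5
Σfm = 11×2.5 + 11×7.5 + 13×12.5 + 13×17.5 + 21×22.5 + 26×27.5 + 29×32.5 + 29×37.5 = 3717.5
n = Σf = 153
Mean = 3717.5 / 153 = 24.2974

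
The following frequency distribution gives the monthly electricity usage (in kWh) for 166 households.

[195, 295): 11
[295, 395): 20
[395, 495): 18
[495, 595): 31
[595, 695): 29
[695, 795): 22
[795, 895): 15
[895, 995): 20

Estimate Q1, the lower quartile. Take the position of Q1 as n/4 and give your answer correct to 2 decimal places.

Cumulative frequencies: 11, 31, 49, 80, 109, 131, 146, 166
n = 166; position = n/4 = 41.5.
This falls in the class [395, 495): L = 395, F = 31, f = 18, h = 100.
Lower quartile ≈ 395 + ((41.5 − 31) / 18) × 100 = 453.3333

453.33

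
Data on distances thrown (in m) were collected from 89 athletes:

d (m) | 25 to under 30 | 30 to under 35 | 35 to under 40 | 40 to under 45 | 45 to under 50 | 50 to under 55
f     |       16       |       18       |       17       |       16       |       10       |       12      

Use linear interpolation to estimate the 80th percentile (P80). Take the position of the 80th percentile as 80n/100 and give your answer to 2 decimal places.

Cumulative frequencies: 16, 34, 51, 67, 77, 89
n = 89; position = 80n/100 = 71.2.
This falls in the class 45 to under 50: L = 45, F = 67, f = 10, h = 5.
80th percentile ≈ 45 + ((71.2 − 67) / 10) × 5 = 47.1000

47.10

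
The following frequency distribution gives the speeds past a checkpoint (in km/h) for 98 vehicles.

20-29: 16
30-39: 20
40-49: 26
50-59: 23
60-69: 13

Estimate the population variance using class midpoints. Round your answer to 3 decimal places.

162.151

Midpoints: 24.5, 34.5, 44.5, 54.5, 64.5
n = 98, Σfm = 4331, mean = 44.1939
Σfm² = 207294.5
Σf(m − x̄)² = Σfm² − (Σfm)²/n = 207294.5 − 4331²/98 = 15890.8163
Population variance = 15890.8163 / 98 = 162.1512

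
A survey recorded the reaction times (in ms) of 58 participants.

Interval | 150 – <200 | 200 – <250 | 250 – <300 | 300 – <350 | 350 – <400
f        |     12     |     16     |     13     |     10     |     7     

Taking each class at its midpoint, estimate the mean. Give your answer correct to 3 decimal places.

261.207

Midpoints: 175, 225, 275, 325, 375
Σfm = 12×175 + 16×225 + 13×275 + 10×325 + 7×375 = 15150
n = Σf = 58
Mean = 15150 / 58 = 261.2069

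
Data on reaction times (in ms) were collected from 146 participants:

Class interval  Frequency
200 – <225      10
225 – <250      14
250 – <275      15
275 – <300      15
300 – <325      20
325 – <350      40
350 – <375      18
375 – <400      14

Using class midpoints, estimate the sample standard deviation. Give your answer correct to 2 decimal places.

50.79

Midpoints: 212.5, 237.5, 262.5, 287.5, 312.5, 337.5, 362.5, 387.5
n = 146, Σfm = 45400, mean = 310.9589
Σfm² = 14491562.5
Σf(m − x̄)² = Σfm² − (Σfm)²/n = 14491562.5 − 45400²/146 = 374028.2534
Sample variance = 374028.2534 / 145 = 2579.5052
Standard deviation = √2579.5052 = 50.7888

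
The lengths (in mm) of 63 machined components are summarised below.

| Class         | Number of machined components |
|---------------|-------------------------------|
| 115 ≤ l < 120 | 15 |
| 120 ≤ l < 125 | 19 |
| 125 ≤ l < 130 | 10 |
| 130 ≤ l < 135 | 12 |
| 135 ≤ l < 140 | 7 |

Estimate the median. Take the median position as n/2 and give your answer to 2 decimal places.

124.34

Cumulative frequencies: 15, 34, 44, 56, 63
n = 63; position = n/2 = 31.5.
This falls in the class 120 ≤ l < 125: L = 120, F = 15, f = 19, h = 5.
Median ≈ 120 + ((31.5 − 15) / 19) × 5 = 124.3421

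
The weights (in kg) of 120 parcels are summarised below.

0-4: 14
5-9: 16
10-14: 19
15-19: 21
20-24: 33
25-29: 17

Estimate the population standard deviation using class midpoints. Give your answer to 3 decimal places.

Midpoints: 2, 7, 12, 17, 22, 27
n = 120, Σfm = 1910, mean = 15.9167
Σfm² = 38010
Σf(m − x̄)² = Σfm² − (Σfm)²/n = 38010 − 1910²/120 = 7609.1667
Population variance = 7609.1667 / 120 = 63.4097
Standard deviation = √63.4097 = 7.9630

7.963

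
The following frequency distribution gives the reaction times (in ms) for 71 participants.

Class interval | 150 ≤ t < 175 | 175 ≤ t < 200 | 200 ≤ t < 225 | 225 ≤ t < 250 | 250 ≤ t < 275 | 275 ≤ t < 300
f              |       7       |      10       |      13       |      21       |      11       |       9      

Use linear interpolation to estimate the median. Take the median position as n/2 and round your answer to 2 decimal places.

Cumulative frequencies: 7, 17, 30, 51, 62, 71
n = 71; position = n/2 = 35.5.
This falls in the class 225 ≤ t < 250: L = 225, F = 30, f = 21, h = 25.
Median ≈ 225 + ((35.5 − 30) / 21) × 25 = 231.5476

231.55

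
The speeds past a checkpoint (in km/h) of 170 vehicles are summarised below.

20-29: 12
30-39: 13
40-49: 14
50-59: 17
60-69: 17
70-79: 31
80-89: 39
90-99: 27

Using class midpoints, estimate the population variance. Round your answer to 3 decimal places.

Midpoints: 24.5, 34.5, 44.5, 54.5, 64.5, 74.5, 84.5, 94.5
n = 170, Σfm = 11545, mean = 67.9118
Σfm² = 863262.5
Σf(m − x̄)² = Σfm² − (Σfm)²/n = 863262.5 − 11545²/170 = 79221.1765
Population variance = 79221.1765 / 170 = 466.0069

466.007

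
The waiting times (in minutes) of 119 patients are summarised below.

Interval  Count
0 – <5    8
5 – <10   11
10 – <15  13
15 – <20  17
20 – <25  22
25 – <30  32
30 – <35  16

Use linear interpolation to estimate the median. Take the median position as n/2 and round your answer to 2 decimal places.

22.39

Cumulative frequencies: 8, 19, 32, 49, 71, 103, 119
n = 119; position = n/2 = 59.5.
This falls in the class 20 – <25: L = 20, F = 49, f = 22, h = 5.
Median ≈ 20 + ((59.5 − 49) / 22) × 5 = 22.3864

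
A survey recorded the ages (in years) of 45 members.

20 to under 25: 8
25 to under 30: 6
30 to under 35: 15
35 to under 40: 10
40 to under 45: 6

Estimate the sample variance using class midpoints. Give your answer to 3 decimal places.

40.909

Midpoints: 22.5, 27.5, 32.5, 37.5, 42.5
n = 45, Σfm = 1462.5, mean = 32.5000
Σfm² = 49331.25
Σf(m − x̄)² = Σfm² − (Σfm)²/n = 49331.25 − 1462.5²/45 = 1800.0000
Sample variance = 1800.0000 / 44 = 40.9091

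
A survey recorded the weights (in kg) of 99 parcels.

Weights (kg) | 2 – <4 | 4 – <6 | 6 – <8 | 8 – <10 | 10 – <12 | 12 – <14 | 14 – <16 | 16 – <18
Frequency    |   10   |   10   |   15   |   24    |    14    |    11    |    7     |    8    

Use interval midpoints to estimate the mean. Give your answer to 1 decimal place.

Midpoints: 3, 5, 7, 9, 11, 13, 15, 17
Σfm = 10×3 + 10×5 + 15×7 + 24×9 + 14×11 + 11×13 + 7×15 + 8×17 = 939
n = Σf = 99
Mean = 939 / 99 = 9.4848

9.5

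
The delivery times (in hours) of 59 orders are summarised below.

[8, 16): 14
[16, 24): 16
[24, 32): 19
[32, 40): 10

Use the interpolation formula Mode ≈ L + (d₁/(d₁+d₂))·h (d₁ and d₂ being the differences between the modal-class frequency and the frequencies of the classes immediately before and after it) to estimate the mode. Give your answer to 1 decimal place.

Modal class: [24, 32) (highest frequency 19).
d₁ = 19 − 16 = 3, d₂ = 19 − 10 = 9
Mode ≈ 24 + (3/(3+9)) × 8 = 24 + 2.0000 = 26.0000

26.0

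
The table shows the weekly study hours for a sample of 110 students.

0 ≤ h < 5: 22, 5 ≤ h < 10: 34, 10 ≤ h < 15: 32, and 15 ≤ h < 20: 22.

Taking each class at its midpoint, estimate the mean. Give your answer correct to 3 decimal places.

Midpoints: 2.5, 7.5, 12.5, 17.5
Σfm = 22×2.5 + 34×7.5 + 32×12.5 + 22×17.5 = 1095
n = Σf = 110
Mean = 1095 / 110 = 9.9545

9.955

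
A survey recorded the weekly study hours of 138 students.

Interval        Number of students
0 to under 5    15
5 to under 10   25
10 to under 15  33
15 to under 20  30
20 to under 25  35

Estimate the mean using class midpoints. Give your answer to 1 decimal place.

Midpoints: 2.5, 7.5, 12.5, 17.5, 22.5
Σfm = 15×2.5 + 25×7.5 + 33×12.5 + 30×17.5 + 35×22.5 = 1950
n = Σf = 138
Mean = 1950 / 138 = 14.1304

14.1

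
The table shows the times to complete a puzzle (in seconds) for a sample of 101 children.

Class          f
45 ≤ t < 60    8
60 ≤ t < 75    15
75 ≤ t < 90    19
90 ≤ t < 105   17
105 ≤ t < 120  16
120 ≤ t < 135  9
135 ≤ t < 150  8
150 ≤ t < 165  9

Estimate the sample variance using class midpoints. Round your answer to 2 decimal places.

932.93

Midpoints: 52.5, 67.5, 82.5, 97.5, 112.5, 127.5, 142.5, 157.5
n = 101, Σfm = 10162.5, mean = 100.6188
Σfm² = 1115831.25
Σf(m − x̄)² = Σfm² − (Σfm)²/n = 1115831.25 − 10162.5²/101 = 93292.5743
Sample variance = 93292.5743 / 100 = 932.9257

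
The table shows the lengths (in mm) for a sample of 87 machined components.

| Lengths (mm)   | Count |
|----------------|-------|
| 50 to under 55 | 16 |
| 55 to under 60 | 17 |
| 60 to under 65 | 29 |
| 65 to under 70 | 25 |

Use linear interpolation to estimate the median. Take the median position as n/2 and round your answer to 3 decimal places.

61.810

Cumulative frequencies: 16, 33, 62, 87
n = 87; position = n/2 = 43.5.
This falls in the class 60 to under 65: L = 60, F = 33, f = 29, h = 5.
Median ≈ 60 + ((43.5 − 33) / 29) × 5 = 61.8103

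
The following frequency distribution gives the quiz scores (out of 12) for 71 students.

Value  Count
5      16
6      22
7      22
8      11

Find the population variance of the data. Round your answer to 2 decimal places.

Values: 5, 6, 7, 8
n = 71, Σfx = 454, mean = 6.3944
Σfx² = 2974
Σf(x − x̄)² = Σfx² − (Σfx)²/n = 2974 − 454²/71 = 70.9577
Population variance = 70.9577 / 71 = 0.9994

1.00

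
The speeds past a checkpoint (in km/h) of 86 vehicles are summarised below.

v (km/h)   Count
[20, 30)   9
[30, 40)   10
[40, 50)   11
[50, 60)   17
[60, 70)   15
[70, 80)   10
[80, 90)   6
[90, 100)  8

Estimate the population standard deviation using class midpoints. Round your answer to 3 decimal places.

Midpoints: 25, 35, 45, 55, 65, 75, 85, 95
n = 86, Σfm = 5000, mean = 58.1395
Σfm² = 326750
Σf(m − x̄)² = Σfm² − (Σfm)²/n = 326750 − 5000²/86 = 36052.3256
Population variance = 36052.3256 / 86 = 419.2131
Standard deviation = √419.2131 = 20.4747

20.475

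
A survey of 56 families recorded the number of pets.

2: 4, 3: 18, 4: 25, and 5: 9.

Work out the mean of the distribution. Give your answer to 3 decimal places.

Values: 2, 3, 4, 5
Σfx = 4×2 + 18×3 + 25×4 + 9×5 = 207
n = Σf = 56
Mean = 207 / 56 = 3.6964

3.696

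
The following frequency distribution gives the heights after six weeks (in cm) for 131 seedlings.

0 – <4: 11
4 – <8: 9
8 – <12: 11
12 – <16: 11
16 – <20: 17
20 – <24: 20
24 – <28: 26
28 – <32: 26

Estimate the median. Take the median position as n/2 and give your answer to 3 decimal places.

Cumulative frequencies: 11, 20, 31, 42, 59, 79, 105, 131
n = 131; position = n/2 = 65.5.
This falls in the class 20 – <24: L = 20, F = 59, f = 20, h = 4.
Median ≈ 20 + ((65.5 − 59) / 20) × 4 = 21.3000

21.300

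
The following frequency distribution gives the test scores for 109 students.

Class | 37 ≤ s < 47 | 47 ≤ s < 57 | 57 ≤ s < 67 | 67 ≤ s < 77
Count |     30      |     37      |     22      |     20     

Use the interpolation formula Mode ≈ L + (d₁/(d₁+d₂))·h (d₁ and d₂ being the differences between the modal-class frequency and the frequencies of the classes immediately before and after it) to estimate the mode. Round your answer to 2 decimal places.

Modal class: 47 ≤ s < 57 (highest frequency 37).
d₁ = 37 − 30 = 7, d₂ = 37 − 22 = 15
Mode ≈ 47 + (7/(7+15)) × 10 = 47 + 3.1818 = 50.1818

50.18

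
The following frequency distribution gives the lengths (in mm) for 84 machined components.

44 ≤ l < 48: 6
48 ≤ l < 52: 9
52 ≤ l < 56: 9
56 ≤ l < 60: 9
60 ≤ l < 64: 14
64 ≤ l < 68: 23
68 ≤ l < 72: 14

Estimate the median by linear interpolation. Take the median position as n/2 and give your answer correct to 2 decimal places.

Cumulative frequencies: 6, 15, 24, 33, 47, 70, 84
n = 84; position = n/2 = 42.
This falls in the class 60 ≤ l < 64: L = 60, F = 33, f = 14, h = 4.
Median ≈ 60 + ((42 − 33) / 14) × 4 = 62.5714

62.57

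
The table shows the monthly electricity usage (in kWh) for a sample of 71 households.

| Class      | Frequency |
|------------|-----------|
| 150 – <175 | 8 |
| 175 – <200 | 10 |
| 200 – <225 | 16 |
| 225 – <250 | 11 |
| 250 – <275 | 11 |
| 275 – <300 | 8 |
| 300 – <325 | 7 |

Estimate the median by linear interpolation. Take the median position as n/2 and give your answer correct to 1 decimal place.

228.4

Cumulative frequencies: 8, 18, 34, 45, 56, 64, 71
n = 71; position = n/2 = 35.5.
This falls in the class 225 – <250: L = 225, F = 34, f = 11, h = 25.
Median ≈ 225 + ((35.5 − 34) / 11) × 25 = 228.4091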